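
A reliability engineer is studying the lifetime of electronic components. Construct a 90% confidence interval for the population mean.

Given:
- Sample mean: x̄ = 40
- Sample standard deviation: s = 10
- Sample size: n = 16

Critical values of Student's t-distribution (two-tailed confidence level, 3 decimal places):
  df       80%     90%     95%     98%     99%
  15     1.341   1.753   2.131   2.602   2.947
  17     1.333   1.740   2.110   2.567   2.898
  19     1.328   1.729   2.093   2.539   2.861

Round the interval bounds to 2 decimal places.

The population standard deviation σ is unknown (only the sample standard deviation s is given), so use a t-interval with df = n - 1 = 16 - 1 = 15.

For 90% confidence with df = 15, t* = 1.753 (from t-table)

Standard error: SE = s/√n = 10/√16 = 2.500000

Margin of error: E = t* × SE = 1.753 × 2.500000 = 4.3825

T-interval: x̄ ± E = 40 ± 4.3825 = (35.6175, 44.3825)

Rounded to 2 decimal places:

(35.62, 44.38)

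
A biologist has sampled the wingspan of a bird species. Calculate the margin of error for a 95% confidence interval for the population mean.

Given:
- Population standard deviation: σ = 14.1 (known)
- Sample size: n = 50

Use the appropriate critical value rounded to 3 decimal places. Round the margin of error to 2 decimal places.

The population standard deviation σ is known, so use the z-interval margin of error formula.

For 95% confidence, z* = 1.96 (from standard normal table)

Margin of error formula for z-interval: E = z* × σ/√n

E = 1.96 × 14.1/√50
  = 1.96 × 1.994041
  = 3.9083

Rounded to 2 decimal places:

3.91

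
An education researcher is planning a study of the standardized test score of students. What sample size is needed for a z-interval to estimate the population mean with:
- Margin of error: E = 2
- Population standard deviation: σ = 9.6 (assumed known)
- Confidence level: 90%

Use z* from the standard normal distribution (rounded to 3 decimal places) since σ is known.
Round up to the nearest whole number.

Using z* since population σ is known (z-interval formula).

For 90% confidence, z* = 1.645 (from standard normal table)

Sample size formula for z-interval: n = (z*σ/E)²

n = (1.645 × 9.6 / 2)²
  = (7.896000)²
  = 62.3468

Round up to the nearest whole number: n = 63

63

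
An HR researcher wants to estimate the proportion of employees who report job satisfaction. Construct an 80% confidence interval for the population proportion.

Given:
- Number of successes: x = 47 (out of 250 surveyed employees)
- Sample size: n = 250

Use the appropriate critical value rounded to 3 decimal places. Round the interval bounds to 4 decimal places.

Sample proportion: p̂ = 47/250 = 0.188000

Check conditions for normal approximation:
  np̂ = 47 ≥ 10 ✓
  n(1-p̂) = 203 ≥ 10 ✓

The sample is large enough, so use a z-interval (normal approximation) for the proportion.

For 80% confidence, z* = 1.282 (from standard normal table)

Standard error: SE = √(p̂(1-p̂)/n) = √(0.188000×0.812000/250) = 0.02471081

Margin of error: E = z* × SE = 1.282 × 0.02471081 = 0.031679

Z-interval: p̂ ± E = 0.188000 ± 0.031679 = (0.156321, 0.219679)

Rounded to 4 decimal places:

(0.1563, 0.2197)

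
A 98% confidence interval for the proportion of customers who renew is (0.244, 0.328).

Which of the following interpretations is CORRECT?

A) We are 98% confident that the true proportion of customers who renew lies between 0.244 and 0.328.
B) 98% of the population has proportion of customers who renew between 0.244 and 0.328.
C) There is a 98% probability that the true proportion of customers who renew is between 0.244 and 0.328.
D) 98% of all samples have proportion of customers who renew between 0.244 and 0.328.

A confidence interval represents our confidence in the procedure, not a probability statement about the parameter.

Key concept: If we repeated this sampling process many times and computed a 98% CI each time, about 98% of those intervals would contain the true population parameter.

For this specific interval (0.244, 0.328):
- Midpoint (point estimate): 0.286
- Margin of error: 0.042

The correct interpretation is the one stating confidence that the true parameter lies in the interval — option A.

A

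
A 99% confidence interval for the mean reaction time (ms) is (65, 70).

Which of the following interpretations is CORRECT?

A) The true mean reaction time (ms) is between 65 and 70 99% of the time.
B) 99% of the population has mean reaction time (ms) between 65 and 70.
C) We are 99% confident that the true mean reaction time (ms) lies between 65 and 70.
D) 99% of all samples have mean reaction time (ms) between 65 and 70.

A confidence interval represents our confidence in the procedure, not a probability statement about the parameter.

Key concept: If we repeated this sampling process many times and computed a 99% CI each time, about 99% of those intervals would contain the true population parameter.

For this specific interval (65, 70):
- Midpoint (point estimate): 67.5
- Margin of error: 2.5

The correct interpretation is the one stating confidence that the true parameter lies in the interval — option C.

C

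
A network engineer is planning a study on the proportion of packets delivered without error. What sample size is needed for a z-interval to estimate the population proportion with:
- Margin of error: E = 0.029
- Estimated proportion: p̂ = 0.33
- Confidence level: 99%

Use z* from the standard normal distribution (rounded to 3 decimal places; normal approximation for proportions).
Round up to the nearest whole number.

Using z* for proportion z-interval (normal approximation).

For 99% confidence, z* = 2.576 (from standard normal table)

Sample size formula for proportion z-interval: n = z*²p̂(1-p̂)/E²

n = 2.576² × 0.33 × 0.67 / 0.029²
  = 6.635776 × 0.2211 / 0.000841
  = 1744.5542

Round up to the nearest whole number: n = 1745

1745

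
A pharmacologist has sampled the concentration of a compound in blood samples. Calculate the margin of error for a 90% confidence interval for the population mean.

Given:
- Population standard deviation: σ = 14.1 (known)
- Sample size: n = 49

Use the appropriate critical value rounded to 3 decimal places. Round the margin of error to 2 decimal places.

The population standard deviation σ is known, so use the z-interval margin of error formula.

For 90% confidence, z* = 1.645 (from standard normal table)

Margin of error formula for z-interval: E = z* × σ/√n

E = 1.645 × 14.1/√49
  = 1.645 × 2.014286
  = 3.3135

Rounded to 2 decimal places:

3.31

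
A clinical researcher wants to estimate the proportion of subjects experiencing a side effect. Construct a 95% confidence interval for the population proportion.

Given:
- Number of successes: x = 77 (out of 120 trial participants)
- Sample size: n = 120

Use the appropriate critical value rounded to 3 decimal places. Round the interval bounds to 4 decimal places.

Sample proportion: p̂ = 77/120 = 0.641667

Check conditions for normal approximation:
  np̂ = 77 ≥ 10 ✓
  n(1-p̂) = 43 ≥ 10 ✓

The sample is large enough, so use a z-interval (normal approximation) for the proportion.

For 95% confidence, z* = 1.96 (from standard normal table)

Standard error: SE = √(p̂(1-p̂)/n) = √(0.641667×0.358333/120) = 0.04377314

Margin of error: E = z* × SE = 1.96 × 0.04377314 = 0.085795

Z-interval: p̂ ± E = 0.641667 ± 0.085795 = (0.555871, 0.727462)

Rounded to 4 decimal places:

(0.5559, 0.7275)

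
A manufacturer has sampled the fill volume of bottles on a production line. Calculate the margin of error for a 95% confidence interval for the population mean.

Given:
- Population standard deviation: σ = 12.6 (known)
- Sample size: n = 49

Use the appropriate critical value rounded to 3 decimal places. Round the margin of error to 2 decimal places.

The population standard deviation σ is known, so use the z-interval margin of error formula.

For 95% confidence, z* = 1.96 (from standard normal table)

Margin of error formula for z-interval: E = z* × σ/√n

E = 1.96 × 12.6/√49
  = 1.96 × 1.800000
  = 3.5280

Rounded to 2 decimal places:

3.53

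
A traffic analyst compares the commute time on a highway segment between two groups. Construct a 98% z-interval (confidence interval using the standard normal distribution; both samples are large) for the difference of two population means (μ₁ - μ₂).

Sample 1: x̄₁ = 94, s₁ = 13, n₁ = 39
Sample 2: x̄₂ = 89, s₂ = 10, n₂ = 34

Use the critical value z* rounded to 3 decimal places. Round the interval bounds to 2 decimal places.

Both samples are large (n₁ = 39 ≥ 30, n₂ = 34 ≥ 30), so a z-interval for the difference of means applies.

Point estimate: x̄₁ - x̄₂ = 94 - 89 = 5

Standard error: SE = √(s₁²/n₁ + s₂²/n₂)
= √(13²/39 + 10²/34)
= √(4.333333 + 2.941176)
= 2.697130

For 98% confidence, z* = 2.326 (from standard normal table)
Margin of error: E = z* × SE = 2.326 × 2.697130 = 6.2735

Z-interval: (x̄₁ - x̄₂) ± E = 5 ± 6.2735 = (-1.2735, 11.2735)

Rounded to 2 decimal places:

(-1.27, 11.27)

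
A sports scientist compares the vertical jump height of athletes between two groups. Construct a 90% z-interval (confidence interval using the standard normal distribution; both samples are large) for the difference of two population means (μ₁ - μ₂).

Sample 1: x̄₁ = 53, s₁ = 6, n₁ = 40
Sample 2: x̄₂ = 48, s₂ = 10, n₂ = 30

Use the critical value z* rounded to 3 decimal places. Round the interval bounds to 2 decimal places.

Both samples are large (n₁ = 40 ≥ 30, n₂ = 30 ≥ 30), so a z-interval for the difference of means applies.

Point estimate: x̄₁ - x̄₂ = 53 - 48 = 5

Standard error: SE = √(s₁²/n₁ + s₂²/n₂)
= √(6²/40 + 10²/30)
= √(0.900000 + 3.333333)
= 2.057507

For 90% confidence, z* = 1.645 (from standard normal table)
Margin of error: E = z* × SE = 1.645 × 2.057507 = 3.3846

Z-interval: (x̄₁ - x̄₂) ± E = 5 ± 3.3846 = (1.6154, 8.3846)

Rounded to 2 decimal places:

(1.62, 8.38)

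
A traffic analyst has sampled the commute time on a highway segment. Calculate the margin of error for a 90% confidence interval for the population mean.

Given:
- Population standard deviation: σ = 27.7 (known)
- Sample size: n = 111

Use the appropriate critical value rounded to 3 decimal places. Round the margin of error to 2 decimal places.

The population standard deviation σ is known, so use the z-interval margin of error formula.

For 90% confidence, z* = 1.645 (from standard normal table)

Margin of error formula for z-interval: E = z* × σ/√n

E = 1.645 × 27.7/√111
  = 1.645 × 2.6291676
  = 4.32498

Rounded to 2 decimal places:

4.32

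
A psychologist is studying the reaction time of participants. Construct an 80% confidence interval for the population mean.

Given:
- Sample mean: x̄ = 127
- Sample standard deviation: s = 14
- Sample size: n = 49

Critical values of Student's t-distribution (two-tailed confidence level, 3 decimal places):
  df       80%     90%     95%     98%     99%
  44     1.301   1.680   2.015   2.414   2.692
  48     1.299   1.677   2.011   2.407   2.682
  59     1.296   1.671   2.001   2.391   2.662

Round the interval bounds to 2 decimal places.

The population standard deviation σ is unknown (only the sample standard deviation s is given), so use a t-interval with df = n - 1 = 49 - 1 = 48.

For 80% confidence with df = 48, t* = 1.299 (from t-table)

Standard error: SE = s/√n = 14/√49 = 2.000000

Margin of error: E = t* × SE = 1.299 × 2.000000 = 2.5980

T-interval: x̄ ± E = 127 ± 2.5980 = (124.4020, 129.5980)

Rounded to 2 decimal places:

(124.40, 129.60)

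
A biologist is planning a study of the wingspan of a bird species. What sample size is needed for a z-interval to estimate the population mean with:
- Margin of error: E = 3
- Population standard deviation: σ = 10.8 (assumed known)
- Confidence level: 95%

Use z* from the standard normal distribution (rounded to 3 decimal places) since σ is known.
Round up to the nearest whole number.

Using z* since population σ is known (z-interval formula).

For 95% confidence, z* = 1.96 (from standard normal table)

Sample size formula for z-interval: n = (z*σ/E)²

n = (1.96 × 10.8 / 3)²
  = (7.056000)²
  = 49.7871

Round up to the nearest whole number: n = 50

50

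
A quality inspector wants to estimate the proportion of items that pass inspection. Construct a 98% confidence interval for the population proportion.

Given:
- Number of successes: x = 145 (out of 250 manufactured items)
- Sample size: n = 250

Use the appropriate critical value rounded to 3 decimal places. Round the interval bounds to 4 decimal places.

Sample proportion: p̂ = 145/250 = 0.580000

Check conditions for normal approximation:
  np̂ = 145 ≥ 10 ✓
  n(1-p̂) = 105 ≥ 10 ✓

The sample is large enough, so use a z-interval (normal approximation) for the proportion.

For 98% confidence, z* = 2.326 (from standard normal table)

Standard error: SE = √(p̂(1-p̂)/n) = √(0.580000×0.420000/250) = 0.03121538

Margin of error: E = z* × SE = 2.326 × 0.03121538 = 0.072607

Z-interval: p̂ ± E = 0.580000 ± 0.072607 = (0.507393, 0.652607)

Rounded to 4 decimal places:

(0.5074, 0.6526)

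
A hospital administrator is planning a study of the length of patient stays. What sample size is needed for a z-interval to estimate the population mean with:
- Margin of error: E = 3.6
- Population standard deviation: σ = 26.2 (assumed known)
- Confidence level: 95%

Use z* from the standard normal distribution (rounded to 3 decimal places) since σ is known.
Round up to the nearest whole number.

Using z* since population σ is known (z-interval formula).

For 95% confidence, z* = 1.96 (from standard normal table)

Sample size formula for z-interval: n = (z*σ/E)²

n = (1.96 × 26.2 / 3.6)²
  = (14.264444)²
  = 203.4744

Round up to the nearest whole number: n = 204

204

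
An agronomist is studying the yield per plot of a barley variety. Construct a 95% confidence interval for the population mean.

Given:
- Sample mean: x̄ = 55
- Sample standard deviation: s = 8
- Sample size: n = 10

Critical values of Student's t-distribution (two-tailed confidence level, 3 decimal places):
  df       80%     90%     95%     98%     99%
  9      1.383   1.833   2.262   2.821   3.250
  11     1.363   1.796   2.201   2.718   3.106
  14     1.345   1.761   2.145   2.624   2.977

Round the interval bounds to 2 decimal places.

The population standard deviation σ is unknown (only the sample standard deviation s is given), so use a t-interval with df = n - 1 = 10 - 1 = 9.

For 95% confidence with df = 9, t* = 2.262 (from t-table)

Standard error: SE = s/√n = 8/√10 = 2.529822

Margin of error: E = t* × SE = 2.262 × 2.529822 = 5.7225

T-interval: x̄ ± E = 55 ± 5.7225 = (49.2775, 60.7225)

Rounded to 2 decimal places:

(49.28, 60.72)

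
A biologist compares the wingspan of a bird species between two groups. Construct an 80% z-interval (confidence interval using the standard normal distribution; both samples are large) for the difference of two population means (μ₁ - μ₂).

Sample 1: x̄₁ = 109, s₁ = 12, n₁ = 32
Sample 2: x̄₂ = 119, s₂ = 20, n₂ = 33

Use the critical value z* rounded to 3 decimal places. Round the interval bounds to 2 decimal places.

Both samples are large (n₁ = 32 ≥ 30, n₂ = 33 ≥ 30), so a z-interval for the difference of means applies.

Point estimate: x̄₁ - x̄₂ = 109 - 119 = -10

Standard error: SE = √(s₁²/n₁ + s₂²/n₂)
= √(12²/32 + 20²/33)
= √(4.500000 + 12.121212)
= 4.076912

For 80% confidence, z* = 1.282 (from standard normal table)
Margin of error: E = z* × SE = 1.282 × 4.076912 = 5.2266

Z-interval: (x̄₁ - x̄₂) ± E = -10 ± 5.2266 = (-15.2266, -4.7734)

Rounded to 2 decimal places:

(-15.23, -4.77)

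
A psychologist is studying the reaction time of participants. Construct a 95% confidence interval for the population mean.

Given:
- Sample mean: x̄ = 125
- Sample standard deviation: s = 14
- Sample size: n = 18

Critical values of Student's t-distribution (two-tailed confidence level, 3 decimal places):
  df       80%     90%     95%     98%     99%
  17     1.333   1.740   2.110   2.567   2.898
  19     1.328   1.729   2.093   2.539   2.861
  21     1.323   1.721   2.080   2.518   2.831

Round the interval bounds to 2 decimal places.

The population standard deviation σ is unknown (only the sample standard deviation s is given), so use a t-interval with df = n - 1 = 18 - 1 = 17.

For 95% confidence with df = 17, t* = 2.110 (from t-table)

Standard error: SE = s/√n = 14/√18 = 3.299832

Margin of error: E = t* × SE = 2.110 × 3.299832 = 6.9626

T-interval: x̄ ± E = 125 ± 6.9626 = (118.0374, 131.9626)

Rounded to 2 decimal places:

(118.04, 131.96)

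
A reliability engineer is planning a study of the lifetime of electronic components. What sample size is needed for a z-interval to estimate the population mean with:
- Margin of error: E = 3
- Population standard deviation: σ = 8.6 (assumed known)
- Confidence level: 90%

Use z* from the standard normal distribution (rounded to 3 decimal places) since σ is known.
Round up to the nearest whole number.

Using z* since population σ is known (z-interval formula).

For 90% confidence, z* = 1.645 (from standard normal table)

Sample size formula for z-interval: n = (z*σ/E)²

n = (1.645 × 8.6 / 3)²
  = (4.715667)²
  = 22.2375

Round up to the nearest whole number: n = 23

23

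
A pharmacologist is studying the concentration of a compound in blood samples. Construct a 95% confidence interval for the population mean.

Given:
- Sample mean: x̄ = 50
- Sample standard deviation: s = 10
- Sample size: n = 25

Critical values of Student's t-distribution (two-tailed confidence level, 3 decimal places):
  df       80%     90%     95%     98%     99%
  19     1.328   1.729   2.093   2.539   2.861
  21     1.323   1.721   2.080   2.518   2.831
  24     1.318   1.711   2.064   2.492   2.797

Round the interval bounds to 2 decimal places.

The population standard deviation σ is unknown (only the sample standard deviation s is given), so use a t-interval with df = n - 1 = 25 - 1 = 24.

For 95% confidence with df = 24, t* = 2.064 (from t-table)

Standard error: SE = s/√n = 10/√25 = 2.000000

Margin of error: E = t* × SE = 2.064 × 2.000000 = 4.1280

T-interval: x̄ ± E = 50 ± 4.1280 = (45.8720, 54.1280)

Rounded to 2 decimal places:

(45.87, 54.13)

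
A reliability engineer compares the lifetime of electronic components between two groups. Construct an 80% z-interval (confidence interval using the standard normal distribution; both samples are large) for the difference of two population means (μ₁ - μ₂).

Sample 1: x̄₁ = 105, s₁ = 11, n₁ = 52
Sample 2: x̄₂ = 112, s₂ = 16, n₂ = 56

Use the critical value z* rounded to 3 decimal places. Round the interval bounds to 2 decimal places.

Both samples are large (n₁ = 52 ≥ 30, n₂ = 56 ≥ 30), so a z-interval for the difference of means applies.

Point estimate: x̄₁ - x̄₂ = 105 - 112 = -7

Standard error: SE = √(s₁²/n₁ + s₂²/n₂)
= √(11²/52 + 16²/56)
= √(2.326923 + 4.571429)
= 2.626471

For 80% confidence, z* = 1.282 (from standard normal table)
Margin of error: E = z* × SE = 1.282 × 2.626471 = 3.3671

Z-interval: (x̄₁ - x̄₂) ± E = -7 ± 3.3671 = (-10.3671, -3.6329)

Rounded to 2 decimal places:

(-10.37, -3.63)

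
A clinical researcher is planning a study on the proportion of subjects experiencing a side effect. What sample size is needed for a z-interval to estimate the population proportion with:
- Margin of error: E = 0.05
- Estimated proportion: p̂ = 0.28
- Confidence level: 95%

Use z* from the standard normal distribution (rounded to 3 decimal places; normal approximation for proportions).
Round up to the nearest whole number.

Using z* for proportion z-interval (normal approximation).

For 95% confidence, z* = 1.96 (from standard normal table)

Sample size formula for proportion z-interval: n = z*²p̂(1-p̂)/E²

n = 1.96² × 0.28 × 0.72 / 0.05²
  = 3.8416 × 0.2016 / 0.0025
  = 309.7866

Round up to the nearest whole number: n = 310

310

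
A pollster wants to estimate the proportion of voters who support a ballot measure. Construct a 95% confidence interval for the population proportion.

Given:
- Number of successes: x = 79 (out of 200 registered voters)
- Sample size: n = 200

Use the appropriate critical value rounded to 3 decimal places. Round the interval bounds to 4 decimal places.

Sample proportion: p̂ = 79/200 = 0.395000

Check conditions for normal approximation:
  np̂ = 79 ≥ 10 ✓
  n(1-p̂) = 121 ≥ 10 ✓

The sample is large enough, so use a z-interval (normal approximation) for the proportion.

For 95% confidence, z* = 1.96 (from standard normal table)

Standard error: SE = √(p̂(1-p̂)/n) = √(0.395000×0.605000/200) = 0.03456696

Margin of error: E = z* × SE = 1.96 × 0.03456696 = 0.067751

Z-interval: p̂ ± E = 0.395000 ± 0.067751 = (0.327249, 0.462751)

Rounded to 4 decimal places:

(0.3272, 0.4628)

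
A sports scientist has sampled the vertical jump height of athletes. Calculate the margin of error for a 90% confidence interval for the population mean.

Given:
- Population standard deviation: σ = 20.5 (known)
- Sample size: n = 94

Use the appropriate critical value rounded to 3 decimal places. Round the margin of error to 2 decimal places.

The population standard deviation σ is known, so use the z-interval margin of error formula.

For 90% confidence, z* = 1.645 (from standard normal table)

Margin of error formula for z-interval: E = z* × σ/√n

E = 1.645 × 20.5/√94
  = 1.645 × 2.114414
  = 3.4782

Rounded to 2 decimal places:

3.48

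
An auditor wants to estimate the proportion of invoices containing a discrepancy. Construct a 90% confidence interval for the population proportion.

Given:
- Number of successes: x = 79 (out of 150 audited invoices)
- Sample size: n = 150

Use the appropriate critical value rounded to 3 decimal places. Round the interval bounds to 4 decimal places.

Sample proportion: p̂ = 79/150 = 0.526667

Check conditions for normal approximation:
  np̂ = 79 ≥ 10 ✓
  n(1-p̂) = 71 ≥ 10 ✓

The sample is large enough, so use a z-interval (normal approximation) for the proportion.

For 90% confidence, z* = 1.645 (from standard normal table)

Standard error: SE = √(p̂(1-p̂)/n) = √(0.526667×0.473333/150) = 0.04076673

Margin of error: E = z* × SE = 1.645 × 0.04076673 = 0.067061

Z-interval: p̂ ± E = 0.526667 ± 0.067061 = (0.459605, 0.593728)

Rounded to 4 decimal places:

(0.4596, 0.5937)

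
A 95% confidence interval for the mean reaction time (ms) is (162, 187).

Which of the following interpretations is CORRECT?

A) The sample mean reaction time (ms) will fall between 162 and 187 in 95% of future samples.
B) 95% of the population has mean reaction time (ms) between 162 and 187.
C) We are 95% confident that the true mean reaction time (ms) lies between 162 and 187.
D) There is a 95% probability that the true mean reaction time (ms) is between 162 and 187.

A confidence interval represents our confidence in the procedure, not a probability statement about the parameter.

Key concept: If we repeated this sampling process many times and computed a 95% CI each time, about 95% of those intervals would contain the true population parameter.

For this specific interval (162, 187):
- Midpoint (point estimate): 174.5
- Margin of error: 12.5

The correct interpretation is the one stating confidence that the true parameter lies in the interval — option C.

C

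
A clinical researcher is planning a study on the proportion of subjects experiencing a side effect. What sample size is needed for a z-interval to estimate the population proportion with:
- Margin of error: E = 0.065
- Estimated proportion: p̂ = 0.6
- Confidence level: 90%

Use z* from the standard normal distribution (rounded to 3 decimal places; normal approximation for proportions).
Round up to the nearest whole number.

Using z* for proportion z-interval (normal approximation).

For 90% confidence, z* = 1.645 (from standard normal table)

Sample size formula for proportion z-interval: n = z*²p̂(1-p̂)/E²

n = 1.645² × 0.6 × 0.4 / 0.065²
  = 2.706025 × 0.24 / 0.004225
  = 153.7150

Round up to the nearest whole number: n = 154

154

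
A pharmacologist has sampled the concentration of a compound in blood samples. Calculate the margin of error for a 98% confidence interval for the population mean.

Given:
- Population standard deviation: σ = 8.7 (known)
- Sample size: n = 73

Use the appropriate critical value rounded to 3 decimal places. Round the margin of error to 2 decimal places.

The population standard deviation σ is known, so use the z-interval margin of error formula.

For 98% confidence, z* = 2.326 (from standard normal table)

Margin of error formula for z-interval: E = z* × σ/√n

E = 2.326 × 8.7/√73
  = 2.326 × 1.018258
  = 2.3685

Rounded to 2 decimal places:

2.37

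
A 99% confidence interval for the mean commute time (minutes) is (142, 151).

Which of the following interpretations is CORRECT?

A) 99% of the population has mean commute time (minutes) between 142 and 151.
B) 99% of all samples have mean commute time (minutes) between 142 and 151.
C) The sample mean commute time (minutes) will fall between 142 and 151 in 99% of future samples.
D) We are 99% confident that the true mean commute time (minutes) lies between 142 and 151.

A confidence interval represents our confidence in the procedure, not a probability statement about the parameter.

Key concept: If we repeated this sampling process many times and computed a 99% CI each time, about 99% of those intervals would contain the true population parameter.

For this specific interval (142, 151):
- Midpoint (point estimate): 146.5
- Margin of error: 4.5

The correct interpretation is the one stating confidence that the true parameter lies in the interval — option D.

D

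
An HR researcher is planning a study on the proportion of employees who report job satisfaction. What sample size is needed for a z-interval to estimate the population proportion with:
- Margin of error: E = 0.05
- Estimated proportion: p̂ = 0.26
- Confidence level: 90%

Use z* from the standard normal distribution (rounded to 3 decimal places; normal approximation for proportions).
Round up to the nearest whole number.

Using z* for proportion z-interval (normal approximation).

For 90% confidence, z* = 1.645 (from standard normal table)

Sample size formula for proportion z-interval: n = z*²p̂(1-p̂)/E²

n = 1.645² × 0.26 × 0.74 / 0.05²
  = 2.706025 × 0.1924 / 0.0025
  = 208.2557

Round up to the nearest whole number: n = 209

209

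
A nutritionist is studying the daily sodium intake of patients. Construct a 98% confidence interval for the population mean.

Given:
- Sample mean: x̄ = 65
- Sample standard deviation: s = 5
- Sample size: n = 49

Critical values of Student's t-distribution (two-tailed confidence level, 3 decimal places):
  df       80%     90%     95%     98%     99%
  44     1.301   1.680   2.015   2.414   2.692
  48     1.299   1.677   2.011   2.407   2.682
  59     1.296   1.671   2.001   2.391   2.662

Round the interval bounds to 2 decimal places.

The population standard deviation σ is unknown (only the sample standard deviation s is given), so use a t-interval with df = n - 1 = 49 - 1 = 48.

For 98% confidence with df = 48, t* = 2.407 (from t-table)

Standard error: SE = s/√n = 5/√49 = 0.714286

Margin of error: E = t* × SE = 2.407 × 0.714286 = 1.7193

T-interval: x̄ ± E = 65 ± 1.7193 = (63.2807, 66.7193)

Rounded to 2 decimal places:

(63.28, 66.72)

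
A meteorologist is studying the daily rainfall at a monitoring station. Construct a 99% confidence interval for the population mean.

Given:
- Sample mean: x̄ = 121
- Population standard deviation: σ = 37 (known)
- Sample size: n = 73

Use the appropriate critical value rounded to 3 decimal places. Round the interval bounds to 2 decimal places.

The population standard deviation σ is known, so use a z-interval (standard normal critical value).

For 99% confidence, z* = 2.576 (from standard normal table)

Standard error: SE = σ/√n = 37/√73 = 4.330522

Margin of error: E = z* × SE = 2.576 × 4.330522 = 11.1554

Z-interval: x̄ ± E = 121 ± 11.1554 = (109.8446, 132.1554)

Rounded to 2 decimal places:

(109.84, 132.16)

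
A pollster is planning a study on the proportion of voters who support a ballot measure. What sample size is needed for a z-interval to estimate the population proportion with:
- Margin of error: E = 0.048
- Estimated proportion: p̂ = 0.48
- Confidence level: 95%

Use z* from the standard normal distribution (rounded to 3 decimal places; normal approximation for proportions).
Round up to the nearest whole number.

Using z* for proportion z-interval (normal approximation).

For 95% confidence, z* = 1.96 (from standard normal table)

Sample size formula for proportion z-interval: n = z*²p̂(1-p̂)/E²

n = 1.96² × 0.48 × 0.52 / 0.048²
  = 3.8416 × 0.2496 / 0.002304
  = 416.1733

Round up to the nearest whole number: n = 417

417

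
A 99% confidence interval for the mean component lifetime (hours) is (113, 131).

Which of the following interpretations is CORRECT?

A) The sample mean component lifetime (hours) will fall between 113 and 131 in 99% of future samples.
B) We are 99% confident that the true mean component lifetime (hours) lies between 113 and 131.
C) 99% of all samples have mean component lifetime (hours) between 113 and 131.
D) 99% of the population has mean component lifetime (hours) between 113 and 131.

A confidence interval represents our confidence in the procedure, not a probability statement about the parameter.

Key concept: If we repeated this sampling process many times and computed a 99% CI each time, about 99% of those intervals would contain the true population parameter.

For this specific interval (113, 131):
- Midpoint (point estimate): 122
- Margin of error: 9

The correct interpretation is the one stating confidence that the true parameter lies in the interval — option B.

B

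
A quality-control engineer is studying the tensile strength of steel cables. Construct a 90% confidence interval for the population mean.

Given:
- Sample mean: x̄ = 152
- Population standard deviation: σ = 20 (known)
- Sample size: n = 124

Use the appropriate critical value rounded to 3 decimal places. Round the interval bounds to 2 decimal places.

The population standard deviation σ is known, so use a z-interval (standard normal critical value).

For 90% confidence, z* = 1.645 (from standard normal table)

Standard error: SE = σ/√n = 20/√124 = 1.796053

Margin of error: E = z* × SE = 1.645 × 1.796053 = 2.9545

Z-interval: x̄ ± E = 152 ± 2.9545 = (149.0455, 154.9545)

Rounded to 2 decimal places:

(149.05, 154.95)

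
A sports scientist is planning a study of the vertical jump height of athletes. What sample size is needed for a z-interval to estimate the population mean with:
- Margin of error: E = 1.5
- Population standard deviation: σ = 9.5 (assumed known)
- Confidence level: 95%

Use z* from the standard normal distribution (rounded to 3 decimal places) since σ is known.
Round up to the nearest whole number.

Using z* since population σ is known (z-interval formula).

For 95% confidence, z* = 1.96 (from standard normal table)

Sample size formula for z-interval: n = (z*σ/E)²

n = (1.96 × 9.5 / 1.5)²
  = (12.413333)²
  = 154.0908

Round up to the nearest whole number: n = 155

155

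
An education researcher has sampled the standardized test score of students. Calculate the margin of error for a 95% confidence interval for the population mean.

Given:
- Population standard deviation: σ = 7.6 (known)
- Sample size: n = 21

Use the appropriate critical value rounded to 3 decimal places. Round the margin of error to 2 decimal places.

The population standard deviation σ is known, so use the z-interval margin of error formula.

For 95% confidence, z* = 1.96 (from standard normal table)

Margin of error formula for z-interval: E = z* × σ/√n

E = 1.96 × 7.6/√21
  = 1.96 × 1.658456
  = 3.2506

Rounded to 2 decimal places:

3.25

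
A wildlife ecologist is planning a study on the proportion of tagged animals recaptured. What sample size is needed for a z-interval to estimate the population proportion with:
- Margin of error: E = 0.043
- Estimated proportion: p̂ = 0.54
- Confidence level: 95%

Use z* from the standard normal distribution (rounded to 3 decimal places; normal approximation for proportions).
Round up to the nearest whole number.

Using z* for proportion z-interval (normal approximation).

For 95% confidence, z* = 1.96 (from standard normal table)

Sample size formula for proportion z-interval: n = z*²p̂(1-p̂)/E²

n = 1.96² × 0.54 × 0.46 / 0.043²
  = 3.8416 × 0.2484 / 0.001849
  = 516.0916

Round up to the nearest whole number: n = 517

517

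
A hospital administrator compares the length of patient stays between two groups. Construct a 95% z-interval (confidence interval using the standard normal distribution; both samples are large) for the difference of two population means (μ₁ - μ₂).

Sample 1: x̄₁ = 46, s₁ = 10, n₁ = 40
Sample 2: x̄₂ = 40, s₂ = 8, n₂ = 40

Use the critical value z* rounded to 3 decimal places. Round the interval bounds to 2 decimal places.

Both samples are large (n₁ = 40 ≥ 30, n₂ = 40 ≥ 30), so a z-interval for the difference of means applies.

Point estimate: x̄₁ - x̄₂ = 46 - 40 = 6

Standard error: SE = √(s₁²/n₁ + s₂²/n₂)
= √(10²/40 + 8²/40)
= √(2.500000 + 1.600000)
= 2.024846

For 95% confidence, z* = 1.96 (from standard normal table)
Margin of error: E = z* × SE = 1.96 × 2.024846 = 3.9687

Z-interval: (x̄₁ - x̄₂) ± E = 6 ± 3.9687 = (2.0313, 9.9687)

Rounded to 2 decimal places:

(2.03, 9.97)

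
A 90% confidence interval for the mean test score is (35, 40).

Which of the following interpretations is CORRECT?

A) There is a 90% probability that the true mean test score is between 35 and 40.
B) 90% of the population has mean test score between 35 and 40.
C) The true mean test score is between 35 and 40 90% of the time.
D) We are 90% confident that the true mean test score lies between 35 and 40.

A confidence interval represents our confidence in the procedure, not a probability statement about the parameter.

Key concept: If we repeated this sampling process many times and computed a 90% CI each time, about 90% of those intervals would contain the true population parameter.

For this specific interval (35, 40):
- Midpoint (point estimate): 37.5
- Margin of error: 2.5

The correct interpretation is the one stating confidence that the true parameter lies in the interval — option D.

D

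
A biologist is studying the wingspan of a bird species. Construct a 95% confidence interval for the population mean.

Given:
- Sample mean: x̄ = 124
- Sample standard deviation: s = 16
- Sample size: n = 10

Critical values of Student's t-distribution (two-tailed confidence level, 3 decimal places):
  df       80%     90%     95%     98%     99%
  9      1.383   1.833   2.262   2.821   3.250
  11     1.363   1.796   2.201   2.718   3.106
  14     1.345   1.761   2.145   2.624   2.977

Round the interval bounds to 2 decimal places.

The population standard deviation σ is unknown (only the sample standard deviation s is given), so use a t-interval with df = n - 1 = 10 - 1 = 9.

For 95% confidence with df = 9, t* = 2.262 (from t-table)

Standard error: SE = s/√n = 16/√10 = 5.059644

Margin of error: E = t* × SE = 2.262 × 5.059644 = 11.4449

T-interval: x̄ ± E = 124 ± 11.4449 = (112.5551, 135.4449)

Rounded to 2 decimal places:

(112.56, 135.44)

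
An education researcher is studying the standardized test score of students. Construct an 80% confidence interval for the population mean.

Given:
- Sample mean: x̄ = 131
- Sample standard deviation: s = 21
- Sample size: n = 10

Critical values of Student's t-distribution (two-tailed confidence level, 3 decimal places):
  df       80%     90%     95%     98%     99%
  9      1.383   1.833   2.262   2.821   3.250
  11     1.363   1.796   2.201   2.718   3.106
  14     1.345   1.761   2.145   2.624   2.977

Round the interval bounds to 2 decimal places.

The population standard deviation σ is unknown (only the sample standard deviation s is given), so use a t-interval with df = n - 1 = 10 - 1 = 9.

For 80% confidence with df = 9, t* = 1.383 (from t-table)

Standard error: SE = s/√n = 21/√10 = 6.640783

Margin of error: E = t* × SE = 1.383 × 6.640783 = 9.1842

T-interval: x̄ ± E = 131 ± 9.1842 = (121.8158, 140.1842)

Rounded to 2 decimal places:

(121.82, 140.18)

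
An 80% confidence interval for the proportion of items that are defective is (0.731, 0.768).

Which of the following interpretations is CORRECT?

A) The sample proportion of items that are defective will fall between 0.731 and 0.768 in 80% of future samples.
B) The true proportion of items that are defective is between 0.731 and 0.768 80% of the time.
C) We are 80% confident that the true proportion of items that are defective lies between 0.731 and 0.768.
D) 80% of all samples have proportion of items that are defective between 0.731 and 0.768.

A confidence interval represents our confidence in the procedure, not a probability statement about the parameter.

Key concept: If we repeated this sampling process many times and computed an 80% CI each time, about 80% of those intervals would contain the true population parameter.

For this specific interval (0.731, 0.768):
- Midpoint (point estimate): 0.7495
- Margin of error: 0.0185

The correct interpretation is the one stating confidence that the true parameter lies in the interval — option C.

C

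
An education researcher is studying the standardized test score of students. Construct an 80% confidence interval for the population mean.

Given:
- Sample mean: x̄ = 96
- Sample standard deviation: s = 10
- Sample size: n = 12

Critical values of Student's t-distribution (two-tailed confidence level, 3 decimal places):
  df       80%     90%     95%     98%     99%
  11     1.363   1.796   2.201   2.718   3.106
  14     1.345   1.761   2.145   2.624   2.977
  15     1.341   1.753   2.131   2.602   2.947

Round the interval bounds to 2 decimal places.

The population standard deviation σ is unknown (only the sample standard deviation s is given), so use a t-interval with df = n - 1 = 12 - 1 = 11.

For 80% confidence with df = 11, t* = 1.363 (from t-table)

Standard error: SE = s/√n = 10/√12 = 2.886751

Margin of error: E = t* × SE = 1.363 × 2.886751 = 3.9346

T-interval: x̄ ± E = 96 ± 3.9346 = (92.0654, 99.9346)

Rounded to 2 decimal places:

(92.07, 99.93)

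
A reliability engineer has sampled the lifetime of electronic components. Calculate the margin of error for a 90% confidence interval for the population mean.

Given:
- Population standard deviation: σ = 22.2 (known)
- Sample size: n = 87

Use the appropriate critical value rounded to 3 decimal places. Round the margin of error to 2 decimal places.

The population standard deviation σ is known, so use the z-interval margin of error formula.

For 90% confidence, z* = 1.645 (from standard normal table)

Margin of error formula for z-interval: E = z* × σ/√n

E = 1.645 × 22.2/√87
  = 1.645 × 2.380090
  = 3.9152

Rounded to 2 decimal places:

3.92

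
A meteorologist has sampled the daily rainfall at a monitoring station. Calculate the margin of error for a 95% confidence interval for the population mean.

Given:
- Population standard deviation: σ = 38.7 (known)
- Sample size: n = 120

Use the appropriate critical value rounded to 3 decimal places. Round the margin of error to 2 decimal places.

The population standard deviation σ is known, so use the z-interval margin of error formula.

For 95% confidence, z* = 1.96 (from standard normal table)

Margin of error formula for z-interval: E = z* × σ/√n

E = 1.96 × 38.7/√120
  = 1.96 × 3.532810
  = 6.9243

Rounded to 2 decimal places:

6.92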